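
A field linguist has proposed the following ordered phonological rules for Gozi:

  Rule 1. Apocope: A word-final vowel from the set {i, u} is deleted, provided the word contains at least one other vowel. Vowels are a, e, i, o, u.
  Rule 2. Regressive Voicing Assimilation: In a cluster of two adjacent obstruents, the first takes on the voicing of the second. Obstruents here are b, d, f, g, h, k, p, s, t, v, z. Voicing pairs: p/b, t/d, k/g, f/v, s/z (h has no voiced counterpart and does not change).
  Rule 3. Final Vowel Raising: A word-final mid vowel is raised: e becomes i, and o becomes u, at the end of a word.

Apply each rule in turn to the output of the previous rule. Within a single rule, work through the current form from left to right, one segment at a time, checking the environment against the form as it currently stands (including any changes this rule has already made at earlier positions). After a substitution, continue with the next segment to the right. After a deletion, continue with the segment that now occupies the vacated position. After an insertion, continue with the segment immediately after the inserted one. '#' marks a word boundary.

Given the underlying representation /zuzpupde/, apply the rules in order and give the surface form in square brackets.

Rule 1 Apocope: no change — [zuzpupde]
Rule 2 Regressive Voicing Assimilation: [zuzpupde] → [zuspubde]
Rule 3 Final Vowel Raising: [zuspubde] → [zuspubdi]

[zuspubdi]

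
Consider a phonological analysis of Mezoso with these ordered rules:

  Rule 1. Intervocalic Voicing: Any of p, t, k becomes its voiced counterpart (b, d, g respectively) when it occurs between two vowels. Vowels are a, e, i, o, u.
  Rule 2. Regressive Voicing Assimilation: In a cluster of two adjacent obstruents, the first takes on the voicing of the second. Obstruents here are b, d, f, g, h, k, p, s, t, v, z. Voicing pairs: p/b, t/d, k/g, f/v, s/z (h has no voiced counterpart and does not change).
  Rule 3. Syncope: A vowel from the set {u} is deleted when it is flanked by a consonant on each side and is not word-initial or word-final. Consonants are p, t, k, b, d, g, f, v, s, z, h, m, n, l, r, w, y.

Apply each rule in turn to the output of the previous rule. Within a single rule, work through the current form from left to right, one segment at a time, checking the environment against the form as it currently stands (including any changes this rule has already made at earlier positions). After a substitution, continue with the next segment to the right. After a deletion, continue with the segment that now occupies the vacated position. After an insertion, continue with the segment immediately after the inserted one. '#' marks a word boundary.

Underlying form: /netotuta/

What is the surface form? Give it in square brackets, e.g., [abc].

[nedodda]

Rule 1 Intervocalic Voicing: [netotuta] → [nedoduda]
Rule 2 Regressive Voicing Assimilation: no change — [nedoduda]
Rule 3 Syncope: [nedoduda] → [nedodda]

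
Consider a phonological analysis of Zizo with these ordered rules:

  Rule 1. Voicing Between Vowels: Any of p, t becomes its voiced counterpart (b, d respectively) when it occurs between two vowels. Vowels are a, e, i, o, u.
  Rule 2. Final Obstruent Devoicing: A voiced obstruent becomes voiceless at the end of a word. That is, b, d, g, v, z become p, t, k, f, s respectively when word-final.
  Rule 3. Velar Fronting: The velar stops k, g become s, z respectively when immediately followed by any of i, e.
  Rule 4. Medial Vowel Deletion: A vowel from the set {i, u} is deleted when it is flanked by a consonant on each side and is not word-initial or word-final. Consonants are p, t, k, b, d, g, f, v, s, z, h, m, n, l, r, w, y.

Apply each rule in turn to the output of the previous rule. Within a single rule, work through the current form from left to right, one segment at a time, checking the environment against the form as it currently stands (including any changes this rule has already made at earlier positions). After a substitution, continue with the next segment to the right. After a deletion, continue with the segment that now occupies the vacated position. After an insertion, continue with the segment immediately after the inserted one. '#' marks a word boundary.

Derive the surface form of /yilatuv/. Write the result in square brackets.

[yladf]

Rule 1 Voicing Between Vowels: [yilatuv] → [yiladuv]
Rule 2 Final Obstruent Devoicing: [yiladuv] → [yiladuf]
Rule 3 Velar Fronting: no change — [yiladuf]
Rule 4 Medial Vowel Deletion: [yiladuf] → [yladf]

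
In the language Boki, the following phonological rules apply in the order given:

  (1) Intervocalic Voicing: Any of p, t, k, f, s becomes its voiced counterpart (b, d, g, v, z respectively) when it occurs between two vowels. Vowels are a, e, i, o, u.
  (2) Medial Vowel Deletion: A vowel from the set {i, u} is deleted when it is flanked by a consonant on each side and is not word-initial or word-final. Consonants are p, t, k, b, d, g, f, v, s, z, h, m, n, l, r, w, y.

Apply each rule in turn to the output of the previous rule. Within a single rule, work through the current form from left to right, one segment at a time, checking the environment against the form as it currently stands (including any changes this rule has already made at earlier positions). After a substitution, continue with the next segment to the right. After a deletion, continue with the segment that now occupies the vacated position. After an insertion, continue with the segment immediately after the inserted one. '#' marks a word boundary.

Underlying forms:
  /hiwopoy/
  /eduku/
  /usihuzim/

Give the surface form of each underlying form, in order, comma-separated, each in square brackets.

[hwoboy], [edgu], [uzhzm]

/hiwopoy/:
  (1) Intervocalic Voicing: [hiwopoy] → [hiwoboy]
  (2) Medial Vowel Deletion: [hiwoboy] → [hwoboy]
/eduku/:
  (1) Intervocalic Voicing: [eduku] → [edugu]
  (2) Medial Vowel Deletion: [edugu] → [edgu]
/usihuzim/:
  (1) Intervocalic Voicing: [usihuzim] → [uzihuzim]
  (2) Medial Vowel Deletion: [uzihuzim] → [uzhzm]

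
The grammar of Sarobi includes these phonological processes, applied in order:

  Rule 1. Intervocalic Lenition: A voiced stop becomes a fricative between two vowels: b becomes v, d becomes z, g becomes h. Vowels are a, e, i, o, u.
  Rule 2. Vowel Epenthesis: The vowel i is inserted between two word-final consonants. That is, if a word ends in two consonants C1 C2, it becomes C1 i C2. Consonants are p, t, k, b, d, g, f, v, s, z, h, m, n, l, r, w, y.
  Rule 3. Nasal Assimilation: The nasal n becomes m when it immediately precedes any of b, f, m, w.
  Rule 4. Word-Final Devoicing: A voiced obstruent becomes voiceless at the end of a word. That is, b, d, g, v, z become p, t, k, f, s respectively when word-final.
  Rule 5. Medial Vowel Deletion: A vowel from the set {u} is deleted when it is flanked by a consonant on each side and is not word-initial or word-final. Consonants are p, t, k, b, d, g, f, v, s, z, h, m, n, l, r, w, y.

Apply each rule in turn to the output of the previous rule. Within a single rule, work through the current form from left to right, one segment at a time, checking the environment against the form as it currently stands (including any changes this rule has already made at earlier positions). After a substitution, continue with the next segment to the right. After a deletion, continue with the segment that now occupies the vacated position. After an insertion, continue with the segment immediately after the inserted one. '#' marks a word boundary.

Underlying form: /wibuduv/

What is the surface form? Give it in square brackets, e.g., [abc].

Rule 1 Intervocalic Lenition: [wibuduv] → [wivuzuv]
Rule 2 Vowel Epenthesis: no change — [wivuzuv]
Rule 3 Nasal Assimilation: no change — [wivuzuv]
Rule 4 Word-Final Devoicing: [wivuzuv] → [wivuzuf]
Rule 5 Medial Vowel Deletion: [wivuzuf] → [wivzf]

[wivzf]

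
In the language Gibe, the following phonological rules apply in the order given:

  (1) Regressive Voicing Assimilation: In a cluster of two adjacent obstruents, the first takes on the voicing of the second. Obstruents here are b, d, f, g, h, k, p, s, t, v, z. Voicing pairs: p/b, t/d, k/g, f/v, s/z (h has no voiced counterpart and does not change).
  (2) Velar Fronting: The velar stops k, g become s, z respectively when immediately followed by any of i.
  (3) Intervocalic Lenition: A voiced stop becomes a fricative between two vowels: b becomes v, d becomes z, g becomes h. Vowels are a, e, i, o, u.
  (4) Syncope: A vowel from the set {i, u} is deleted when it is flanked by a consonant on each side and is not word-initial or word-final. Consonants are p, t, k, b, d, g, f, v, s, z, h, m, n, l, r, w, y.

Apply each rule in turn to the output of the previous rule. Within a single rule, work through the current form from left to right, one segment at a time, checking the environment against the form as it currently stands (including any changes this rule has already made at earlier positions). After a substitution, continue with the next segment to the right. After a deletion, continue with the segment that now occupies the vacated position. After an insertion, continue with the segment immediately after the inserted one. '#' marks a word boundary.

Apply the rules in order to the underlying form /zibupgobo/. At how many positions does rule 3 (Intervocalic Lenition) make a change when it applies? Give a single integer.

2

(1) Regressive Voicing Assimilation: [zibupgobo] → [zibubgobo]
(2) Velar Fronting: no change — [zibubgobo]
(3) Intervocalic Lenition: [zibubgobo] → [zivubgovo]
(4) Syncope: [zivubgovo] → [zvbgovo]
Rule 3 changed 2 position(s).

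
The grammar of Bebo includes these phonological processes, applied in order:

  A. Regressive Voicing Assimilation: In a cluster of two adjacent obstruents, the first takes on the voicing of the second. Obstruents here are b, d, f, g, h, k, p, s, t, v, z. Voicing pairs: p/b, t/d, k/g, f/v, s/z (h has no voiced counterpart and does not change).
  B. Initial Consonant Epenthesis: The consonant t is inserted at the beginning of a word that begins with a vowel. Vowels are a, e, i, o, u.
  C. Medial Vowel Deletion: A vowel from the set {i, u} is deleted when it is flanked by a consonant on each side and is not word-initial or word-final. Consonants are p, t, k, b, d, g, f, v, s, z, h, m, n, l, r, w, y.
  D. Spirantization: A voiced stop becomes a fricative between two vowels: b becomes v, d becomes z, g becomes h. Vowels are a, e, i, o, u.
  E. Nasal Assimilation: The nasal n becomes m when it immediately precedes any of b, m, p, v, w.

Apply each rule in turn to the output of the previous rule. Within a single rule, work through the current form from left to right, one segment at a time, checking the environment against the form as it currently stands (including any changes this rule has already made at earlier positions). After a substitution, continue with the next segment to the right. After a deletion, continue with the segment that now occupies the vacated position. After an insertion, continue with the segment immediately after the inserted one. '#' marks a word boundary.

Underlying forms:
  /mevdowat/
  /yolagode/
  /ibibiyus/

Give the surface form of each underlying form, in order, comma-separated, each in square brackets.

/mevdowat/:
  A Regressive Voicing Assimilation: no change — [mevdowat]
  B Initial Consonant Epenthesis: no change — [mevdowat]
  C Medial Vowel Deletion: no change — [mevdowat]
  D Spirantization: no change — [mevdowat]
  E Nasal Assimilation: no change — [mevdowat]
/yolagode/:
  A Regressive Voicing Assimilation: no change — [yolagode]
  B Initial Consonant Epenthesis: no change — [yolagode]
  C Medial Vowel Deletion: no change — [yolagode]
  D Spirantization: [yolagode] → [yolahoze]
  E Nasal Assimilation: no change — [yolahoze]
/ibibiyus/:
  A Regressive Voicing Assimilation: no change — [ibibiyus]
  B Initial Consonant Epenthesis: [ibibiyus] → [tibibiyus]
  C Medial Vowel Deletion: [tibibiyus] → [tbbys]
  D Spirantization: no change — [tbbys]
  E Nasal Assimilation: no change — [tbbys]

[mevdowat], [yolahoze], [tbbys]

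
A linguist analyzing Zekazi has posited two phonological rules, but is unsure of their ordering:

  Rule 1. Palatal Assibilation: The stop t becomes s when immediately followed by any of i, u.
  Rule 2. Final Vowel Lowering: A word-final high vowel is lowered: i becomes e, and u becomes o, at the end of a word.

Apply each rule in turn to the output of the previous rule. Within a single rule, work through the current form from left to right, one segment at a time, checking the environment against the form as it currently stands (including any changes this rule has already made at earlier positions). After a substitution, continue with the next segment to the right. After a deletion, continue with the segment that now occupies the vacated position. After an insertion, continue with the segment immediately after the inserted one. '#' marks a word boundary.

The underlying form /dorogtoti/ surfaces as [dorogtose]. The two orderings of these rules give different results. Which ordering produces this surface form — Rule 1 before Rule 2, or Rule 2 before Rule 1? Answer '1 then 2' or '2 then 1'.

Order 1 then 2:
  1 Palatal Assibilation: [dorogtoti] → [dorogtosi]
  2 Final Vowel Lowering: [dorogtosi] → [dorogtose]
  result: [dorogtose]
Order 2 then 1:
  2 Final Vowel Lowering: [dorogtoti] → [dorogtote]
  1 Palatal Assibilation: no change — [dorogtote]
  result: [dorogtote]

1 then 2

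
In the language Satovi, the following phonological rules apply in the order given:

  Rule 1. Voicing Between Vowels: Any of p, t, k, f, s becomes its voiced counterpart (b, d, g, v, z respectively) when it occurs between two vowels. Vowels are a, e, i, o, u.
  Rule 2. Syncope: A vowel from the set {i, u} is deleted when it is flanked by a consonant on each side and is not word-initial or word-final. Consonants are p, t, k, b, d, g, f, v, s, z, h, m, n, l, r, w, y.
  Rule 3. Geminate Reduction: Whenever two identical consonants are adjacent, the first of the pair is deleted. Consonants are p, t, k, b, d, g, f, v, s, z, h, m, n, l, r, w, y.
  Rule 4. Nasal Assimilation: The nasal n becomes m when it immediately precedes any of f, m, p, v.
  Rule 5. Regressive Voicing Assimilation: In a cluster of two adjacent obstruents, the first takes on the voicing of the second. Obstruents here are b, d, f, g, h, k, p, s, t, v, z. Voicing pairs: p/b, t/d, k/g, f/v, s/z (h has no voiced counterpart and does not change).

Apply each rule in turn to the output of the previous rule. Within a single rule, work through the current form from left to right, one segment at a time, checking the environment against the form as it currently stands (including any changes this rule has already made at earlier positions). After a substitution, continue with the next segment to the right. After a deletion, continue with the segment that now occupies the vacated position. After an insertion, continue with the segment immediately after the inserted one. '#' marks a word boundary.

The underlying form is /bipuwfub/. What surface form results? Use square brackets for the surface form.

[bwvb]

Rule 1 Voicing Between Vowels: [bipuwfub] → [bibuwfub]
Rule 2 Syncope: [bibuwfub] → [bbwfb]
Rule 3 Geminate Reduction: [bbwfb] → [bwfb]
Rule 4 Nasal Assimilation: no change — [bwfb]
Rule 5 Regressive Voicing Assimilation: [bwfb] → [bwvb]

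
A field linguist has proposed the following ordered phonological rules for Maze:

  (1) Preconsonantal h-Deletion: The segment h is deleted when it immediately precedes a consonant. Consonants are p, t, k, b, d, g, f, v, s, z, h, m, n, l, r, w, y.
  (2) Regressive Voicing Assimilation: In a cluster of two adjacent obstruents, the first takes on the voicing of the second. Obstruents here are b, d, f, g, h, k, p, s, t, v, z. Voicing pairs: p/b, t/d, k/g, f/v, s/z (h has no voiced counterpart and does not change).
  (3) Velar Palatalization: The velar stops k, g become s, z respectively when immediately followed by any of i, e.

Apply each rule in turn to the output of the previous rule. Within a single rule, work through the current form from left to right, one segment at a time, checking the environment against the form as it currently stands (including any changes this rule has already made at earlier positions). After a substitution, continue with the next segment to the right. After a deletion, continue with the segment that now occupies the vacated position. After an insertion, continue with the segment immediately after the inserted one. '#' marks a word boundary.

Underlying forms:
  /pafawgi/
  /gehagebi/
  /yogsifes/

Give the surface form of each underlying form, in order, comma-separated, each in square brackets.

/pafawgi/:
  (1) Preconsonantal h-Deletion: no change — [pafawgi]
  (2) Regressive Voicing Assimilation: no change — [pafawgi]
  (3) Velar Palatalization: [pafawgi] → [pafawzi]
/gehagebi/:
  (1) Preconsonantal h-Deletion: no change — [gehagebi]
  (2) Regressive Voicing Assimilation: no change — [gehagebi]
  (3) Velar Palatalization: [gehagebi] → [zehazebi]
/yogsifes/:
  (1) Preconsonantal h-Deletion: no change — [yogsifes]
  (2) Regressive Voicing Assimilation: [yogsifes] → [yoksifes]
  (3) Velar Palatalization: no change — [yoksifes]

[pafawzi], [zehazebi], [yoksifes]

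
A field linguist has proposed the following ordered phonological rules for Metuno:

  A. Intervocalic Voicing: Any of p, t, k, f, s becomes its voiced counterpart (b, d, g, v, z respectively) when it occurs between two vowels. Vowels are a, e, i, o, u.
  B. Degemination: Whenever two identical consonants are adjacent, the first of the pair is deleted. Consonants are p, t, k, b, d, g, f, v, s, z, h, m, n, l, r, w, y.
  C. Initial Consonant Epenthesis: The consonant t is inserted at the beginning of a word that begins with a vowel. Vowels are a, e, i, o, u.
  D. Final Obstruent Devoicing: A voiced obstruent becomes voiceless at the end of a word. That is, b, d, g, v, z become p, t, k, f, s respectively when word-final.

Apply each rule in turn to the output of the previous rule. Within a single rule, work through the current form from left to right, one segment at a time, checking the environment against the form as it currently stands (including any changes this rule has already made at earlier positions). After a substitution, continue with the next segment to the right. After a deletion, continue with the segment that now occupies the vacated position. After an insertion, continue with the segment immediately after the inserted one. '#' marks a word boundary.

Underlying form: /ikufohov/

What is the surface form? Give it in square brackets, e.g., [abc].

A Intervocalic Voicing: [ikufohov] → [iguvohov]
B Degemination: no change — [iguvohov]
C Initial Consonant Epenthesis: [iguvohov] → [tiguvohov]
D Final Obstruent Devoicing: [tiguvohov] → [tiguvohof]

[tiguvohof]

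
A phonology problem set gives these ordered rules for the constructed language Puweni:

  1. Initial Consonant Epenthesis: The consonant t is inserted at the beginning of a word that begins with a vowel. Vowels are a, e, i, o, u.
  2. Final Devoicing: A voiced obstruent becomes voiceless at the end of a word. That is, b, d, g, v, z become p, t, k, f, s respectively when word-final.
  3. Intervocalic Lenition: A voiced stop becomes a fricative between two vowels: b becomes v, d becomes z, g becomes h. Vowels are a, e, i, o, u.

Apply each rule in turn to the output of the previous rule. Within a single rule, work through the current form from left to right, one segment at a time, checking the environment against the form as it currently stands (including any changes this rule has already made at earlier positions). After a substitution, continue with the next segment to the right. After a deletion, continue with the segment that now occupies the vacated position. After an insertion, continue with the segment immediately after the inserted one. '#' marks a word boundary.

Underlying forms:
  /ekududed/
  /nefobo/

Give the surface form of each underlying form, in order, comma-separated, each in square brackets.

/ekududed/:
  1 Initial Consonant Epenthesis: [ekududed] → [tekududed]
  2 Final Devoicing: [tekududed] → [tekududet]
  3 Intervocalic Lenition: [tekududet] → [tekuzuzet]
/nefobo/:
  1 Initial Consonant Epenthesis: no change — [nefobo]
  2 Final Devoicing: no change — [nefobo]
  3 Intervocalic Lenition: [nefobo] → [nefovo]

[tekuzuzet], [nefovo]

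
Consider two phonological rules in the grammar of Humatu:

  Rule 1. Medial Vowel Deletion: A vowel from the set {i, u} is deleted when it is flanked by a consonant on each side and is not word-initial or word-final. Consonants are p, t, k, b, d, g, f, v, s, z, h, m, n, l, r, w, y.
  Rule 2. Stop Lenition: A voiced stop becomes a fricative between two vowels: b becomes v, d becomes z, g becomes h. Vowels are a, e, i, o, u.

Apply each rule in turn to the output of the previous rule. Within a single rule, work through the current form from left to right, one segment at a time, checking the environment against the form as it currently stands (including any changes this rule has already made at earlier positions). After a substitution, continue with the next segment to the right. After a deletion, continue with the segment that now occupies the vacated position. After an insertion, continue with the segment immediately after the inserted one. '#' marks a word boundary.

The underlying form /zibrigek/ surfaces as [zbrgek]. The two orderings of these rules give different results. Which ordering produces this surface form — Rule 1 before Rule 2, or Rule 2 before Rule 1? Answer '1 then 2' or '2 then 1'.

Order 1 then 2:
  1 Medial Vowel Deletion: [zibrigek] → [zbrgek]
  2 Stop Lenition: no change — [zbrgek]
  result: [zbrgek]
Order 2 then 1:
  2 Stop Lenition: [zibrigek] → [zibrihek]
  1 Medial Vowel Deletion: [zibrihek] → [zbrhek]
  result: [zbrhek]

1 then 2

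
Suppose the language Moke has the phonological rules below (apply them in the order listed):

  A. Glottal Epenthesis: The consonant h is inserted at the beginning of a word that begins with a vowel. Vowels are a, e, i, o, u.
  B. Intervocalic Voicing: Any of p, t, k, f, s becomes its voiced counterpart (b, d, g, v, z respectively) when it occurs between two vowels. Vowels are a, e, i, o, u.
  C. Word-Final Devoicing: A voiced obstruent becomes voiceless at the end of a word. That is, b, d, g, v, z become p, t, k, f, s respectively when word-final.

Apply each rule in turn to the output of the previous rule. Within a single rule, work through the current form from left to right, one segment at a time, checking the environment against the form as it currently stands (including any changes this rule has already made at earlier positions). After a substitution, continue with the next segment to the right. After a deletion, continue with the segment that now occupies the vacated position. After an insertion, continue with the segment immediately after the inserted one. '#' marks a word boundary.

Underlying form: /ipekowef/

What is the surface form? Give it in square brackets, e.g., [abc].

A Glottal Epenthesis: [ipekowef] → [hipekowef]
B Intervocalic Voicing: [hipekowef] → [hibegowef]
C Word-Final Devoicing: no change — [hibegowef]

[hibegowef]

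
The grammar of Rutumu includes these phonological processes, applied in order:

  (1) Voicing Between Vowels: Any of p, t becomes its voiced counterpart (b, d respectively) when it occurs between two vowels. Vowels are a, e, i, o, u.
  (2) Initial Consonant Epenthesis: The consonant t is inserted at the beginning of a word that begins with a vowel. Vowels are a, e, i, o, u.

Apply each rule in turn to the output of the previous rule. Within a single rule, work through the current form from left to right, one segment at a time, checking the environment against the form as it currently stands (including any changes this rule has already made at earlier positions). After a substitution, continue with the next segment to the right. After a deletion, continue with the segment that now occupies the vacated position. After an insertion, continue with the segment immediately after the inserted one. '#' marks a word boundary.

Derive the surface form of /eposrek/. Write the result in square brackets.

(1) Voicing Between Vowels: [eposrek] → [ebosrek]
(2) Initial Consonant Epenthesis: [ebosrek] → [tebosrek]

[tebosrek]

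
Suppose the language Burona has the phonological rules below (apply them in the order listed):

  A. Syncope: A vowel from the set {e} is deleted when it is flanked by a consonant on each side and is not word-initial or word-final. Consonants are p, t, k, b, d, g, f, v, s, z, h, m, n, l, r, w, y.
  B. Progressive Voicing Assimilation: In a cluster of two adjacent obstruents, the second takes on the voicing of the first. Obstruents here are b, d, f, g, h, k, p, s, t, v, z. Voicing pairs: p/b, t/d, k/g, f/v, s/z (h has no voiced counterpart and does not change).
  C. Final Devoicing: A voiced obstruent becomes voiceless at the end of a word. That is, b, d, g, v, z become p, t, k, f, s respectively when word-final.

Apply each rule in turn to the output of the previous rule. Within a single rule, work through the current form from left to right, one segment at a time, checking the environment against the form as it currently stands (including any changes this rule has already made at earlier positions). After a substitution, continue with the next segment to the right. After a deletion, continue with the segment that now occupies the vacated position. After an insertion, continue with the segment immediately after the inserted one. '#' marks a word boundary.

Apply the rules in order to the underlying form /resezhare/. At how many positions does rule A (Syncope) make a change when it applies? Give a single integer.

A Syncope: [resezhare] → [rszhare]
B Progressive Voicing Assimilation: [rszhare] → [rsshare]
C Final Devoicing: no change — [rsshare]
Rule A changed 2 position(s).

2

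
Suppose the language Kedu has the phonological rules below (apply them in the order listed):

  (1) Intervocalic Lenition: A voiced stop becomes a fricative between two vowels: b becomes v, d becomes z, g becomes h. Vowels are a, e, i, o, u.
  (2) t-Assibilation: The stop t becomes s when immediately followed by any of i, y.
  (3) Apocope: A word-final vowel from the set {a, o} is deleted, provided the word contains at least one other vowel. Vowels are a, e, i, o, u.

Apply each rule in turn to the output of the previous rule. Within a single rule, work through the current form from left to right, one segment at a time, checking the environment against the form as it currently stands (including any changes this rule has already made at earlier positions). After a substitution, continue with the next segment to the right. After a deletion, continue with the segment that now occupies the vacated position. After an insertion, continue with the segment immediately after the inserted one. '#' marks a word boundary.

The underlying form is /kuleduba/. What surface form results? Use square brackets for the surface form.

[kulezuv]

(1) Intervocalic Lenition: [kuleduba] → [kulezuva]
(2) t-Assibilation: no change — [kulezuva]
(3) Apocope: [kulezuva] → [kulezuv]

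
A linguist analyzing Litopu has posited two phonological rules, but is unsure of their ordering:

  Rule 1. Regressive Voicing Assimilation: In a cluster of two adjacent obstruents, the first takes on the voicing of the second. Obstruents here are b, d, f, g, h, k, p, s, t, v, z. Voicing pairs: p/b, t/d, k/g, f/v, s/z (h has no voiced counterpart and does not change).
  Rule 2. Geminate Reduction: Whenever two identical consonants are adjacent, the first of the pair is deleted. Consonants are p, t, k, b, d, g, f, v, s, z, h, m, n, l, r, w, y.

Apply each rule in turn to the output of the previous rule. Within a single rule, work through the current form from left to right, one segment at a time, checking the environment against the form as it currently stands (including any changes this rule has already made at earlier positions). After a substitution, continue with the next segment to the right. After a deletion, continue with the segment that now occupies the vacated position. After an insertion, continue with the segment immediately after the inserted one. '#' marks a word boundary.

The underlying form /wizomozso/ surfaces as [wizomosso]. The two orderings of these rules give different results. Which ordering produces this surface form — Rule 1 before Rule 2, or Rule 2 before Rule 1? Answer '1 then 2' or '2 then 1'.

Order 1 then 2:
  1 Regressive Voicing Assimilation: [wizomozso] → [wizomosso]
  2 Geminate Reduction: [wizomosso] → [wizomoso]
  result: [wizomoso]
Order 2 then 1:
  2 Geminate Reduction: no change — [wizomozso]
  1 Regressive Voicing Assimilation: [wizomozso] → [wizomosso]
  result: [wizomosso]

2 then 1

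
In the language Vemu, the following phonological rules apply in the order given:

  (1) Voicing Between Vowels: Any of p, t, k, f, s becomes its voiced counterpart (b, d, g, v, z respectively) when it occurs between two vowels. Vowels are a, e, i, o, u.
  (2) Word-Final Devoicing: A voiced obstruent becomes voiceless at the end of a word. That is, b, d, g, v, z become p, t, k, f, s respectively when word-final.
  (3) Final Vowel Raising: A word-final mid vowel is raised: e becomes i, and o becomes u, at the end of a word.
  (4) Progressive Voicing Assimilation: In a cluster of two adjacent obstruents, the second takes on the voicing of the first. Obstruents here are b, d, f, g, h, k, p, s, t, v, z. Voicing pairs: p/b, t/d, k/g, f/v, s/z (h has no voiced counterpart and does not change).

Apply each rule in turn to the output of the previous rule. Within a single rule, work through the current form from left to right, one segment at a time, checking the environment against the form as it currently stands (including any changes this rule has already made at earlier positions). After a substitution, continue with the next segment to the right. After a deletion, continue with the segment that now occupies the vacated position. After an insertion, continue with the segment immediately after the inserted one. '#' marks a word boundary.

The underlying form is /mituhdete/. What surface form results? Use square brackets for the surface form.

(1) Voicing Between Vowels: [mituhdete] → [miduhdede]
(2) Word-Final Devoicing: no change — [miduhdede]
(3) Final Vowel Raising: [miduhdede] → [miduhdedi]
(4) Progressive Voicing Assimilation: [miduhdedi] → [miduhtedi]

[miduhtedi]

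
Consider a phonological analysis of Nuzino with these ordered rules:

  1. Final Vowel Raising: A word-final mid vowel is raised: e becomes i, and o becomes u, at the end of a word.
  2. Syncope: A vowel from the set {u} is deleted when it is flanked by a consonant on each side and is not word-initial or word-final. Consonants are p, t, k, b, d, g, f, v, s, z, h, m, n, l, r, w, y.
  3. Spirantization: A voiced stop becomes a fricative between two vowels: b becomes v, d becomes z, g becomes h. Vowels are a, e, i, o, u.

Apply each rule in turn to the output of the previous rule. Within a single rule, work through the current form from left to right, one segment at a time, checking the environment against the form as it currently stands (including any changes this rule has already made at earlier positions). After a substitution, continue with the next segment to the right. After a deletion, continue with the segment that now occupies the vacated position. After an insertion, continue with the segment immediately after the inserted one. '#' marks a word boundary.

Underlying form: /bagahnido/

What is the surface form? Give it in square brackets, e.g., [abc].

[bahahnizu]

1 Final Vowel Raising: [bagahnido] → [bagahnidu]
2 Syncope: no change — [bagahnidu]
3 Spirantization: [bagahnidu] → [bahahnizu]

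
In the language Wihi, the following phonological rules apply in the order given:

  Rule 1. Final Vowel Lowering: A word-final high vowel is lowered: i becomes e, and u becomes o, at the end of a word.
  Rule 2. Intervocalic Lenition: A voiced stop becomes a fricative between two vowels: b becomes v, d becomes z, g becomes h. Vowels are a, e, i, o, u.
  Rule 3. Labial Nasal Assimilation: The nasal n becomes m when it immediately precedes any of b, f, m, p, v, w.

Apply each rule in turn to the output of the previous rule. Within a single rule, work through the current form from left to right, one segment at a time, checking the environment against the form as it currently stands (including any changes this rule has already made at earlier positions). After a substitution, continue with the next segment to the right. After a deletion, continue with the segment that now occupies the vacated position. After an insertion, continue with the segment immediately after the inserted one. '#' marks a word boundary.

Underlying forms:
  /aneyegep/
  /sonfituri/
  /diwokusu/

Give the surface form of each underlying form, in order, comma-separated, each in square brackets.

/aneyegep/:
  Rule 1 Final Vowel Lowering: no change — [aneyegep]
  Rule 2 Intervocalic Lenition: [aneyegep] → [aneyehep]
  Rule 3 Labial Nasal Assimilation: no change — [aneyehep]
/sonfituri/:
  Rule 1 Final Vowel Lowering: [sonfituri] → [sonfiture]
  Rule 2 Intervocalic Lenition: no change — [sonfiture]
  Rule 3 Labial Nasal Assimilation: [sonfiture] → [somfiture]
/diwokusu/:
  Rule 1 Final Vowel Lowering: [diwokusu] → [diwokuso]
  Rule 2 Intervocalic Lenition: no change — [diwokuso]
  Rule 3 Labial Nasal Assimilation: no change — [diwokuso]

[aneyehep], [somfiture], [diwokuso]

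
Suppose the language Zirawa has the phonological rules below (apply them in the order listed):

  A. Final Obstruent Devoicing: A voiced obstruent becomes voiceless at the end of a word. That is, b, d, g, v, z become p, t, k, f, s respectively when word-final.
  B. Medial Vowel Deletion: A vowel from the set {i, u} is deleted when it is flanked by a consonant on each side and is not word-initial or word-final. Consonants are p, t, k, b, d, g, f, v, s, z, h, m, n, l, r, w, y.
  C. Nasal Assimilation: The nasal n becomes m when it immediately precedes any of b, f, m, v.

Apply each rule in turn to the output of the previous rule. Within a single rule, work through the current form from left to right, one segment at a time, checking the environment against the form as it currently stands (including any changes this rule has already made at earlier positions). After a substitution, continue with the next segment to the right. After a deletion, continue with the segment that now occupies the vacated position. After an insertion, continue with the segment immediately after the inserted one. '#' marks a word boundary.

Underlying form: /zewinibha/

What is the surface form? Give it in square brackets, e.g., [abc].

[zewmbha]

A Final Obstruent Devoicing: no change — [zewinibha]
B Medial Vowel Deletion: [zewinibha] → [zewnbha]
C Nasal Assimilation: [zewnbha] → [zewmbha]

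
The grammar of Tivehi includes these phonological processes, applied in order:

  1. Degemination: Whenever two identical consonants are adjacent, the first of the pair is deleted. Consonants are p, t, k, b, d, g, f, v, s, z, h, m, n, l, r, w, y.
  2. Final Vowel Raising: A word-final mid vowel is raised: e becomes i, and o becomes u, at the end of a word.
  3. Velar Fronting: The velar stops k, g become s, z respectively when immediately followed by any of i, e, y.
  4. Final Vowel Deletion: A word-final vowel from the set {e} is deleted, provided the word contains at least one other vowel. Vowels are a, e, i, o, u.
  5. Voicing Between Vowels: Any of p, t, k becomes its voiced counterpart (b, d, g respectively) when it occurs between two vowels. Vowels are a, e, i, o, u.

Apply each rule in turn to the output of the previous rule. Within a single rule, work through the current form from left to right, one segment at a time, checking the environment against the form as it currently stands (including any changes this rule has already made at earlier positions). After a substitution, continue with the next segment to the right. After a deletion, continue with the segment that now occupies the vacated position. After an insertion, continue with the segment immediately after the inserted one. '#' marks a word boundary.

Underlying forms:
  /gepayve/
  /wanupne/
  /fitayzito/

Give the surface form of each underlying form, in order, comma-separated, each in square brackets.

/gepayve/:
  1 Degemination: no change — [gepayve]
  2 Final Vowel Raising: [gepayve] → [gepayvi]
  3 Velar Fronting: [gepayvi] → [zepayvi]
  4 Final Vowel Deletion: no change — [zepayvi]
  5 Voicing Between Vowels: [zepayvi] → [zebayvi]
/wanupne/:
  1 Degemination: no change — [wanupne]
  2 Final Vowel Raising: [wanupne] → [wanupni]
  3 Velar Fronting: no change — [wanupni]
  4 Final Vowel Deletion: no change — [wanupni]
  5 Voicing Between Vowels: no change — [wanupni]
/fitayzito/:
  1 Degemination: no change — [fitayzito]
  2 Final Vowel Raising: [fitayzito] → [fitayzitu]
  3 Velar Fronting: no change — [fitayzitu]
  4 Final Vowel Deletion: no change — [fitayzitu]
  5 Voicing Between Vowels: [fitayzitu] → [fidayzidu]

[zebayvi], [wanupni], [fidayzidu]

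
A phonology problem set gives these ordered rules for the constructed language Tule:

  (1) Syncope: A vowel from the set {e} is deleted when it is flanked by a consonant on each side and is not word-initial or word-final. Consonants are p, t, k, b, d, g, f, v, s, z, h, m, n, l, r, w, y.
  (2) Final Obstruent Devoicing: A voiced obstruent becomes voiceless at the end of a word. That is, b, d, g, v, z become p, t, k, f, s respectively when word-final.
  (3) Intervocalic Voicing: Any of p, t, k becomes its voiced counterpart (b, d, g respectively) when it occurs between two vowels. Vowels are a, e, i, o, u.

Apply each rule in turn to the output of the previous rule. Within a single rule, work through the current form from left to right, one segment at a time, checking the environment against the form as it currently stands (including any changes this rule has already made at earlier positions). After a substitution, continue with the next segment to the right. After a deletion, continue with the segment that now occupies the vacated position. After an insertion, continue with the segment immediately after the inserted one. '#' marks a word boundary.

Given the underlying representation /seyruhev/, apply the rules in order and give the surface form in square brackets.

[syruhf]

(1) Syncope: [seyruhev] → [syruhv]
(2) Final Obstruent Devoicing: [syruhv] → [syruhf]
(3) Intervocalic Voicing: no change — [syruhf]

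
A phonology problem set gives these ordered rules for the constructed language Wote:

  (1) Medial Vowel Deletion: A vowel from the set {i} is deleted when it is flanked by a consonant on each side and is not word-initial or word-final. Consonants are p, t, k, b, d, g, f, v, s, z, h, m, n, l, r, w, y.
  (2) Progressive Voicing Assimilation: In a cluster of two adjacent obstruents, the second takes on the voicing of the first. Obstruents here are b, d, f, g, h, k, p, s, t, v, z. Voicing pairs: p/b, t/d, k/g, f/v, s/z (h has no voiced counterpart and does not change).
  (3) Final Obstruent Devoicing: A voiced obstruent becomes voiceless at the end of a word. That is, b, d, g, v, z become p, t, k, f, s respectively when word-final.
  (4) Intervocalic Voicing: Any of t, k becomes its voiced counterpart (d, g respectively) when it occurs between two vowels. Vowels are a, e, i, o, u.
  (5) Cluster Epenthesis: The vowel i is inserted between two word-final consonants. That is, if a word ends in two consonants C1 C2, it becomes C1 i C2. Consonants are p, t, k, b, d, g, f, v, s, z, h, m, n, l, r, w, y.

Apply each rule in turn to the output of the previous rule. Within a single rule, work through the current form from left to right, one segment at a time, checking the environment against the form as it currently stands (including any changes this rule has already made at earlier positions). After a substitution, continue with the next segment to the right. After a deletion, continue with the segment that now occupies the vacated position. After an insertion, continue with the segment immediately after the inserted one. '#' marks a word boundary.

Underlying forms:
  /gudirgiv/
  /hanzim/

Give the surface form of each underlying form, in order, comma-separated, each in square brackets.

/gudirgiv/:
  (1) Medial Vowel Deletion: [gudirgiv] → [gudrgv]
  (2) Progressive Voicing Assimilation: no change — [gudrgv]
  (3) Final Obstruent Devoicing: [gudrgv] → [gudrgf]
  (4) Intervocalic Voicing: no change — [gudrgf]
  (5) Cluster Epenthesis: [gudrgf] → [gudrgif]
/hanzim/:
  (1) Medial Vowel Deletion: [hanzim] → [hanzm]
  (2) Progressive Voicing Assimilation: no change — [hanzm]
  (3) Final Obstruent Devoicing: no change — [hanzm]
  (4) Intervocalic Voicing: no change — [hanzm]
  (5) Cluster Epenthesis: [hanzm] → [hanzim]

[gudrgif], [hanzim]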